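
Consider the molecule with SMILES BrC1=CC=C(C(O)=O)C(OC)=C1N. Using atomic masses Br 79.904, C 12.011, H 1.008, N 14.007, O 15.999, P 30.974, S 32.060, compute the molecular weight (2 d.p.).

First, the molecular formula is C8H8BrNO3 (counting implicit H from valence).
  Br: 1 × 79.904 = 79.904
  C: 8 × 12.011 = 96.088
  H: 8 × 1.008 = 8.064
  N: 1 × 14.007 = 14.007
  O: 3 × 15.999 = 47.997
Sum: 1×79.904 + 8×12.011 + 8×1.008 + 1×14.007 + 3×15.999 = 246.060 → 246.06 g/mol.

246.06 g/mol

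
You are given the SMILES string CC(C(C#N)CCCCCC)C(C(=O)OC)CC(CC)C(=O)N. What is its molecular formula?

C18H32N2O3

Walk through each heavy atom and fill implicit hydrogens from standard valence (C 4, N 3, O 2, S 2, halogen 1):
  atom 1: C, bond orders sum to 1 (valence 4) → 3 H
  atom 2: C, bond orders sum to 3 (valence 4) → 1 H
  atom 3: C, bond orders sum to 3 (valence 4) → 1 H
  atom 4: C, bond orders sum to 4 (valence 4) → 0 H
  atom 5: N, bond orders sum to 3 (valence 3) → 0 H
  atom 6: C, bond orders sum to 2 (valence 4) → 2 H
  atom 7: C, bond orders sum to 2 (valence 4) → 2 H
  atom 8: C, bond orders sum to 2 (valence 4) → 2 H
  atom 9: C, bond orders sum to 2 (valence 4) → 2 H
  atom 10: C, bond orders sum to 2 (valence 4) → 2 H
  atom 11: C, bond orders sum to 1 (valence 4) → 3 H
  atom 12: C, bond orders sum to 3 (valence 4) → 1 H
  atom 13: C, bond orders sum to 4 (valence 4) → 0 H
  atom 14: O, bond orders sum to 2 (valence 2) → 0 H
  atom 15: O, bond orders sum to 2 (valence 2) → 0 H
  atom 16: C, bond orders sum to 1 (valence 4) → 3 H
  atom 17: C, bond orders sum to 2 (valence 4) → 2 H
  atom 18: C, bond orders sum to 3 (valence 4) → 1 H
  atom 19: C, bond orders sum to 2 (valence 4) → 2 H
  atom 20: C, bond orders sum to 1 (valence 4) → 3 H
  atom 21: C, bond orders sum to 4 (valence 4) → 0 H
  atom 22: O, bond orders sum to 2 (valence 2) → 0 H
  atom 23: N, bond orders sum to 1 (valence 3) → 2 H
Totals → C:18, H:32, N:2, O:3.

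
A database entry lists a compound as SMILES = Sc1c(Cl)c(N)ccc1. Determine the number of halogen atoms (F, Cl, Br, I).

1

Halogen atoms appear at heavy-atom position 4 (1×Cl).
Other groups present: 1 primary amine, 1 thiol.
Halogen count: 1.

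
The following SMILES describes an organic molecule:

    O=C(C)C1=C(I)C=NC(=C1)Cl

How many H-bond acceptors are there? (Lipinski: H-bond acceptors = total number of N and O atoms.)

N atoms: 1; O atoms: 1.
Lipinski HBA = 1 + 1 = 2.

2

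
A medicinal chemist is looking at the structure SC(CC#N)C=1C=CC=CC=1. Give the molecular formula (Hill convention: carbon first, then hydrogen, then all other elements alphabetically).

C9H9NS

Walk through each heavy atom and fill implicit hydrogens from standard valence (C 4, N 3, O 2, S 2, halogen 1):
  atom 1: S, bond orders sum to 1 (valence 2) → 1 H
  atom 2: C, bond orders sum to 3 (valence 4) → 1 H
  atom 3: C, bond orders sum to 2 (valence 4) → 2 H
  atom 4: C, bond orders sum to 4 (valence 4) → 0 H
  atom 5: N, bond orders sum to 3 (valence 3) → 0 H
  atom 6: C, bond orders sum to 4 (valence 4) → 0 H
  atom 7: C, bond orders sum to 3 (valence 4) → 1 H
  atom 8: C, bond orders sum to 3 (valence 4) → 1 H
  atom 9: C, bond orders sum to 3 (valence 4) → 1 H
  atom 10: C, bond orders sum to 3 (valence 4) → 1 H
  atom 11: C, bond orders sum to 3 (valence 4) → 1 H
Totals → C:9, H:9, N:1, S:1.
In Hill order: C9H9NS.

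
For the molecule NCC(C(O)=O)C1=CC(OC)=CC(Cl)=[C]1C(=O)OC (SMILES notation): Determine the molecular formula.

C12H14ClNO5

Walk through each heavy atom and fill implicit hydrogens from standard valence (C 4, N 3, O 2, S 2, halogen 1):
  atom 1: N, bond orders sum to 1 (valence 3) → 2 H
  atom 2: C, bond orders sum to 2 (valence 4) → 2 H
  atom 3: C, bond orders sum to 3 (valence 4) → 1 H
  atom 4: C, bond orders sum to 4 (valence 4) → 0 H
  atom 5: O, bond orders sum to 1 (valence 2) → 1 H
  atom 6: O, bond orders sum to 2 (valence 2) → 0 H
  atom 7: C, bond orders sum to 4 (valence 4) → 0 H
  atom 8: C, bond orders sum to 3 (valence 4) → 1 H
  atom 9: C, bond orders sum to 4 (valence 4) → 0 H
  atom 10: O, bond orders sum to 2 (valence 2) → 0 H
  atom 11: C, bond orders sum to 1 (valence 4) → 3 H
  atom 12: C, bond orders sum to 3 (valence 4) → 1 H
  atom 13: C, bond orders sum to 4 (valence 4) → 0 H
  atom 14: Cl (halogen, monovalent) → 0 H
  atom 15: C with explicit H count 0
  atom 16: C, bond orders sum to 4 (valence 4) → 0 H
  atom 17: O, bond orders sum to 2 (valence 2) → 0 H
  atom 18: O, bond orders sum to 2 (valence 2) → 0 H
  atom 19: C, bond orders sum to 1 (valence 4) → 3 H
Totals → C:12, H:14, Cl:1, N:1, O:5.
In Hill order: C12H14ClNO5.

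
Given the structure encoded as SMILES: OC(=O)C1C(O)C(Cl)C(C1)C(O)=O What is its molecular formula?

C7H9ClO5

Walk through each heavy atom and fill implicit hydrogens from standard valence (C 4, N 3, O 2, S 2, halogen 1):
  atom 1: O, bond orders sum to 1 (valence 2) → 1 H
  atom 2: C, bond orders sum to 4 (valence 4) → 0 H
  atom 3: O, bond orders sum to 2 (valence 2) → 0 H
  atom 4: C, bond orders sum to 3 (valence 4) → 1 H
  atom 5: C, bond orders sum to 3 (valence 4) → 1 H
  atom 6: O, bond orders sum to 1 (valence 2) → 1 H
  atom 7: C, bond orders sum to 3 (valence 4) → 1 H
  atom 8: Cl (halogen, monovalent) → 0 H
  atom 9: C, bond orders sum to 3 (valence 4) → 1 H
  atom 10: C, bond orders sum to 2 (valence 4) → 2 H
  atom 11: C, bond orders sum to 4 (valence 4) → 0 H
  atom 12: O, bond orders sum to 1 (valence 2) → 1 H
  atom 13: O, bond orders sum to 2 (valence 2) → 0 H
Totals → C:7, H:9, Cl:1, O:5.
In Hill order: C7H9ClO5.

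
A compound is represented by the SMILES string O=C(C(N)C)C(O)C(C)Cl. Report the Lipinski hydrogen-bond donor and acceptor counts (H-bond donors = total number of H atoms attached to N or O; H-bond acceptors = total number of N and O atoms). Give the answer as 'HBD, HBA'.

3, 3

Donors: find every N or O and count the H atoms it carries.
  atom 1 (O): bond orders sum to 2 → 0 H
  atom 4 (N): bond orders sum to 1 → 2 H
  atom 7 (O): bond orders sum to 1 → 1 H
Lipinski HBD = 3.
Acceptors: N atoms = 1, O atoms = 2 → HBA = 3.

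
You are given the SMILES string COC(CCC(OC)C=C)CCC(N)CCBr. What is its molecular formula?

Walk through each heavy atom and fill implicit hydrogens from standard valence (C 4, N 3, O 2, S 2, halogen 1):
  atom 1: C, bond orders sum to 1 (valence 4) → 3 H
  atom 2: O, bond orders sum to 2 (valence 2) → 0 H
  atom 3: C, bond orders sum to 3 (valence 4) → 1 H
  atom 4: C, bond orders sum to 2 (valence 4) → 2 H
  atom 5: C, bond orders sum to 2 (valence 4) → 2 H
  atom 6: C, bond orders sum to 3 (valence 4) → 1 H
  atom 7: O, bond orders sum to 2 (valence 2) → 0 H
  atom 8: C, bond orders sum to 1 (valence 4) → 3 H
  atom 9: C, bond orders sum to 3 (valence 4) → 1 H
  atom 10: C, bond orders sum to 2 (valence 4) → 2 H
  atom 11: C, bond orders sum to 2 (valence 4) → 2 H
  atom 12: C, bond orders sum to 2 (valence 4) → 2 H
  atom 13: C, bond orders sum to 3 (valence 4) → 1 H
  atom 14: N, bond orders sum to 1 (valence 3) → 2 H
  atom 15: C, bond orders sum to 2 (valence 4) → 2 H
  atom 16: C, bond orders sum to 2 (valence 4) → 2 H
  atom 17: Br (halogen, monovalent) → 0 H
Totals → C:13, H:26, Br:1, N:1, O:2.

C13H26BrNO2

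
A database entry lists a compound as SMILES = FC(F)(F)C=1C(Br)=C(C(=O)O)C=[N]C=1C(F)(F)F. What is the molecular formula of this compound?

C8H2BrF6NO2

Walk through each heavy atom and fill implicit hydrogens from standard valence (C 4, N 3, O 2, S 2, halogen 1):
  atom 1: F (halogen, monovalent) → 0 H
  atom 2: C, bond orders sum to 4 (valence 4) → 0 H
  atom 3: F (halogen, monovalent) → 0 H
  atom 4: F (halogen, monovalent) → 0 H
  atom 5: C, bond orders sum to 4 (valence 4) → 0 H
  atom 6: C, bond orders sum to 4 (valence 4) → 0 H
  atom 7: Br (halogen, monovalent) → 0 H
  atom 8: C, bond orders sum to 4 (valence 4) → 0 H
  atom 9: C, bond orders sum to 4 (valence 4) → 0 H
  atom 10: O, bond orders sum to 2 (valence 2) → 0 H
  atom 11: O, bond orders sum to 1 (valence 2) → 1 H
  atom 12: C, bond orders sum to 3 (valence 4) → 1 H
  atom 13: N with explicit H count 0
  atom 14: C, bond orders sum to 4 (valence 4) → 0 H
  atom 15: C, bond orders sum to 4 (valence 4) → 0 H
  atom 16: F (halogen, monovalent) → 0 H
  atom 17: F (halogen, monovalent) → 0 H
  atom 18: F (halogen, monovalent) → 0 H
Totals → C:8, H:2, Br:1, F:6, N:1, O:2.
In Hill order: C8H2BrF6NO2.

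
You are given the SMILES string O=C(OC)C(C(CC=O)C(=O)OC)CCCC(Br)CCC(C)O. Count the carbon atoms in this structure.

Count every carbon token in the SMILES (each C, including those in ring-closure positions and inside branches).
Carbon count: 16.

16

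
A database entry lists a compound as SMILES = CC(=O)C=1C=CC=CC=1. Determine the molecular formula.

Walk through each heavy atom and fill implicit hydrogens from standard valence (C 4, N 3, O 2, S 2, halogen 1):
  atom 1: C, bond orders sum to 1 (valence 4) → 3 H
  atom 2: C, bond orders sum to 4 (valence 4) → 0 H
  atom 3: O, bond orders sum to 2 (valence 2) → 0 H
  atom 4: C, bond orders sum to 4 (valence 4) → 0 H
  atom 5: C, bond orders sum to 3 (valence 4) → 1 H
  atom 6: C, bond orders sum to 3 (valence 4) → 1 H
  atom 7: C, bond orders sum to 3 (valence 4) → 1 H
  atom 8: C, bond orders sum to 3 (valence 4) → 1 H
  atom 9: C, bond orders sum to 3 (valence 4) → 1 H
Totals → C:8, H:8, O:1.
In Hill order: C8H8O.

C8H8O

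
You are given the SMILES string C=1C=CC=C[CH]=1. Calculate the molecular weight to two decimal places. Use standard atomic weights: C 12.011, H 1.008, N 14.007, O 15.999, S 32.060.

78.11 g/mol

First, the molecular formula is C6H6 (counting implicit H from valence).
  C: 6 × 12.011 = 72.066
  H: 6 × 1.008 = 6.048
Sum: 6×12.011 + 6×1.008 = 78.114 → 78.11 g/mol.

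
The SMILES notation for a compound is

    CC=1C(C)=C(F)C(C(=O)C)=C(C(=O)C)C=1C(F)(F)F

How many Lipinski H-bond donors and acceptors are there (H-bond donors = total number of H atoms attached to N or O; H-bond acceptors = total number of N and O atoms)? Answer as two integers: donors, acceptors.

Donors: find every N or O and count the H atoms it carries.
  atom 9 (O): bond orders sum to 2 → 0 H
  atom 13 (O): bond orders sum to 2 → 0 H
Lipinski HBD = 0.
Acceptors: N atoms = 0, O atoms = 2 → HBA = 2.

0, 2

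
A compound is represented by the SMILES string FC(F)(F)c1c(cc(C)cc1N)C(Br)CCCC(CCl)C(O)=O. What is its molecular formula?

C15H18BrClF3NO2

Walk through each heavy atom and fill implicit hydrogens from standard valence (C 4, N 3, O 2, S 2, halogen 1); for lowercase aromatic atoms, an aromatic c carries 1 H when it has two neighbours and 0 H with three, and aromatic n carries 0 H:
  atom 1: F (halogen, monovalent) → 0 H
  atom 2: C, bond orders sum to 4 (valence 4) → 0 H
  atom 3: F (halogen, monovalent) → 0 H
  atom 4: F (halogen, monovalent) → 0 H
  atom 5: aromatic c, 3 neighbours → 0 H
  atom 6: aromatic c, 3 neighbours → 0 H
  atom 7: aromatic c, 2 neighbours → 1 H
  atom 8: aromatic c, 3 neighbours → 0 H
  atom 9: C, bond orders sum to 1 (valence 4) → 3 H
  atom 10: aromatic c, 2 neighbours → 1 H
  atom 11: aromatic c, 3 neighbours → 0 H
  atom 12: N, bond orders sum to 1 (valence 3) → 2 H
  atom 13: C, bond orders sum to 3 (valence 4) → 1 H
  atom 14: Br (halogen, monovalent) → 0 H
  atom 15: C, bond orders sum to 2 (valence 4) → 2 H
  atom 16: C, bond orders sum to 2 (valence 4) → 2 H
  atom 17: C, bond orders sum to 2 (valence 4) → 2 H
  atom 18: C, bond orders sum to 3 (valence 4) → 1 H
  atom 19: C, bond orders sum to 2 (valence 4) → 2 H
  atom 20: Cl (halogen, monovalent) → 0 H
  atom 21: C, bond orders sum to 4 (valence 4) → 0 H
  atom 22: O, bond orders sum to 1 (valence 2) → 1 H
  atom 23: O, bond orders sum to 2 (valence 2) → 0 H
Totals → C:15, H:18, Br:1, Cl:1, F:3, N:1, O:2.
In Hill order: C15H18BrClF3NO2.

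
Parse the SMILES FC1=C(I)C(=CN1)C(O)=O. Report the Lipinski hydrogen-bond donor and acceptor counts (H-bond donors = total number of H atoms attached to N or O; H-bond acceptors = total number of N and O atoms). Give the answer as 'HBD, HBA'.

2, 3

Donors: find every N or O and count the H atoms it carries.
  atom 7 (N): bond orders sum to 2 → 1 H
  atom 9 (O): bond orders sum to 1 → 1 H
  atom 10 (O): bond orders sum to 2 → 0 H
Lipinski HBD = 2.
Acceptors: N atoms = 1, O atoms = 2 → HBA = 3.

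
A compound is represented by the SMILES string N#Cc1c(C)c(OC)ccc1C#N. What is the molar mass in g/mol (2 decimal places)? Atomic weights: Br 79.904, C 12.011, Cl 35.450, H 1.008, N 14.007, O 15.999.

First, the molecular formula is C10H8N2O (counting implicit H from valence).
  C: 10 × 12.011 = 120.110
  H: 8 × 1.008 = 8.064
  N: 2 × 14.007 = 28.014
  O: 1 × 15.999 = 15.999
Sum: 10×12.011 + 8×1.008 + 2×14.007 + 1×15.999 = 172.187 → 172.19 g/mol.

172.19 g/mol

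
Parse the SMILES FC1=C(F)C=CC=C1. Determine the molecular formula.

C6H4F2

Walk through each heavy atom and fill implicit hydrogens from standard valence (C 4, N 3, O 2, S 2, halogen 1):
  atom 1: F (halogen, monovalent) → 0 H
  atom 2: C, bond orders sum to 4 (valence 4) → 0 H
  atom 3: C, bond orders sum to 4 (valence 4) → 0 H
  atom 4: F (halogen, monovalent) → 0 H
  atom 5: C, bond orders sum to 3 (valence 4) → 1 H
  atom 6: C, bond orders sum to 3 (valence 4) → 1 H
  atom 7: C, bond orders sum to 3 (valence 4) → 1 H
  atom 8: C, bond orders sum to 3 (valence 4) → 1 H
Totals → C:6, H:4, F:2.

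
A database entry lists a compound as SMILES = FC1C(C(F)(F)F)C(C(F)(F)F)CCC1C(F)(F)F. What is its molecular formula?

Walk through each heavy atom and fill implicit hydrogens from standard valence (C 4, N 3, O 2, S 2, halogen 1):
  atom 1: F (halogen, monovalent) → 0 H
  atom 2: C, bond orders sum to 3 (valence 4) → 1 H
  atom 3: C, bond orders sum to 3 (valence 4) → 1 H
  atom 4: C, bond orders sum to 4 (valence 4) → 0 H
  atom 5: F (halogen, monovalent) → 0 H
  atom 6: F (halogen, monovalent) → 0 H
  atom 7: F (halogen, monovalent) → 0 H
  atom 8: C, bond orders sum to 3 (valence 4) → 1 H
  atom 9: C, bond orders sum to 4 (valence 4) → 0 H
  atom 10: F (halogen, monovalent) → 0 H
  atom 11: F (halogen, monovalent) → 0 H
  atom 12: F (halogen, monovalent) → 0 H
  atom 13: C, bond orders sum to 2 (valence 4) → 2 H
  atom 14: C, bond orders sum to 2 (valence 4) → 2 H
  atom 15: C, bond orders sum to 3 (valence 4) → 1 H
  atom 16: C, bond orders sum to 4 (valence 4) → 0 H
  atom 17: F (halogen, monovalent) → 0 H
  atom 18: F (halogen, monovalent) → 0 H
  atom 19: F (halogen, monovalent) → 0 H
Totals → C:9, H:8, F:10.

C9H8F10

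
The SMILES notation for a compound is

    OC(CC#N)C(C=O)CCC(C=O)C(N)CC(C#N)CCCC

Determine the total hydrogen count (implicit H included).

27

Walk through each heavy atom and fill implicit hydrogens from standard valence (C 4, N 3, O 2, S 2, halogen 1):
  atom 1: O, bond orders sum to 1 (valence 2) → 1 H
  atom 2: C, bond orders sum to 3 (valence 4) → 1 H
  atom 3: C, bond orders sum to 2 (valence 4) → 2 H
  atom 4: C, bond orders sum to 4 (valence 4) → 0 H
  atom 5: N, bond orders sum to 3 (valence 3) → 0 H
  atom 6: C, bond orders sum to 3 (valence 4) → 1 H
  atom 7: C, bond orders sum to 3 (valence 4) → 1 H
  atom 8: O, bond orders sum to 2 (valence 2) → 0 H
  atom 9: C, bond orders sum to 2 (valence 4) → 2 H
  atom 10: C, bond orders sum to 2 (valence 4) → 2 H
  atom 11: C, bond orders sum to 3 (valence 4) → 1 H
  atom 12: C, bond orders sum to 3 (valence 4) → 1 H
  atom 13: O, bond orders sum to 2 (valence 2) → 0 H
  atom 14: C, bond orders sum to 3 (valence 4) → 1 H
  atom 15: N, bond orders sum to 1 (valence 3) → 2 H
  atom 16: C, bond orders sum to 2 (valence 4) → 2 H
  atom 17: C, bond orders sum to 3 (valence 4) → 1 H
  atom 18: C, bond orders sum to 4 (valence 4) → 0 H
  atom 19: N, bond orders sum to 3 (valence 3) → 0 H
  atom 20: C, bond orders sum to 2 (valence 4) → 2 H
  atom 21: C, bond orders sum to 2 (valence 4) → 2 H
  atom 22: C, bond orders sum to 2 (valence 4) → 2 H
  atom 23: C, bond orders sum to 1 (valence 4) → 3 H
Total hydrogens: 27.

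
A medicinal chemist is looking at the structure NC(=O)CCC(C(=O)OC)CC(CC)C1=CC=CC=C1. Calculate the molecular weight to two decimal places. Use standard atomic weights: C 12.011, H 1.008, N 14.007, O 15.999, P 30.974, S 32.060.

First, the molecular formula is C16H23NO3 (counting implicit H from valence).
  C: 16 × 12.011 = 192.176
  H: 23 × 1.008 = 23.184
  N: 1 × 14.007 = 14.007
  O: 3 × 15.999 = 47.997
Sum: 16×12.011 + 23×1.008 + 1×14.007 + 3×15.999 = 277.364 → 277.36 g/mol.

277.36 g/mol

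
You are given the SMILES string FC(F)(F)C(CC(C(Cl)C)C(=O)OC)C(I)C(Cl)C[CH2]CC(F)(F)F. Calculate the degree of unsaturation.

1

Molecular formula: C14H19Cl2F6IO2.
DoU = (2C + 2 + N − H − X) / 2, where X is the halogen count and O/S are ignored.
    = (2·14 + 2 + 0 − 19 − 9) / 2 = 2 / 2 = 1.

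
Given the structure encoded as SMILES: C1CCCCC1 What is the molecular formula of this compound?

Walk through each heavy atom and fill implicit hydrogens from standard valence (C 4, N 3, O 2, S 2, halogen 1):
  atom 1: C, bond orders sum to 2 (valence 4) → 2 H
  atom 2: C, bond orders sum to 2 (valence 4) → 2 H
  atom 3: C, bond orders sum to 2 (valence 4) → 2 H
  atom 4: C, bond orders sum to 2 (valence 4) → 2 H
  atom 5: C, bond orders sum to 2 (valence 4) → 2 H
  atom 6: C, bond orders sum to 2 (valence 4) → 2 H
Totals → C:6, H:12.
In Hill order: C6H12.

C6H12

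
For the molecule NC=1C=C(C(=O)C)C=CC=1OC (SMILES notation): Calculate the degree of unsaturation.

5

Degree of unsaturation = (number of rings) + (number of π bonds).
Ring closures in the SMILES: 1.
π bonds: 4 double bonds (each 1 DoU) → 4 DoU from unsaturation.
Total DoU = 1 + 4 = 5.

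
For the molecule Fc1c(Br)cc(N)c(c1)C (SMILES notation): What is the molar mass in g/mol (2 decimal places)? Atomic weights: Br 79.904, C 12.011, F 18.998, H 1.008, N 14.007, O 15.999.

First, the molecular formula is C7H7BrFN (counting implicit H from valence).
  Br: 1 × 79.904 = 79.904
  C: 7 × 12.011 = 84.077
  F: 1 × 18.998 = 18.998
  H: 7 × 1.008 = 7.056
  N: 1 × 14.007 = 14.007
Sum: 1×79.904 + 7×12.011 + 1×18.998 + 7×1.008 + 1×14.007 = 204.042 → 204.04 g/mol.

204.04 g/mol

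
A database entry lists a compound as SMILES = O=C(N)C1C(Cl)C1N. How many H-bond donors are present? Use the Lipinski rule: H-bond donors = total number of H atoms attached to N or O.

4

Donors: find every N or O and count the H atoms it carries.
  atom 1 (O): bond orders sum to 2 → 0 H
  atom 3 (N): bond orders sum to 1 → 2 H
  atom 8 (N): bond orders sum to 1 → 2 H
Lipinski HBD = 4.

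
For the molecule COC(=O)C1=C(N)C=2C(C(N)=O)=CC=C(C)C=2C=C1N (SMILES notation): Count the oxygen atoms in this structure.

Scan the SMILES for O atoms (remember two-letter symbols like Cl and Br are single atoms).
Oxygen count: 3.

3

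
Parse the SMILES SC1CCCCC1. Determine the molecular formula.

C6H12S

Walk through each heavy atom and fill implicit hydrogens from standard valence (C 4, N 3, O 2, S 2, halogen 1):
  atom 1: S, bond orders sum to 1 (valence 2) → 1 H
  atom 2: C, bond orders sum to 3 (valence 4) → 1 H
  atom 3: C, bond orders sum to 2 (valence 4) → 2 H
  atom 4: C, bond orders sum to 2 (valence 4) → 2 H
  atom 5: C, bond orders sum to 2 (valence 4) → 2 H
  atom 6: C, bond orders sum to 2 (valence 4) → 2 H
  atom 7: C, bond orders sum to 2 (valence 4) → 2 H
Totals → C:6, H:12, S:1.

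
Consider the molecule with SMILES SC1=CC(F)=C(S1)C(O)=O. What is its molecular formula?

Walk through each heavy atom and fill implicit hydrogens from standard valence (C 4, N 3, O 2, S 2, halogen 1):
  atom 1: S, bond orders sum to 1 (valence 2) → 1 H
  atom 2: C, bond orders sum to 4 (valence 4) → 0 H
  atom 3: C, bond orders sum to 3 (valence 4) → 1 H
  atom 4: C, bond orders sum to 4 (valence 4) → 0 H
  atom 5: F (halogen, monovalent) → 0 H
  atom 6: C, bond orders sum to 4 (valence 4) → 0 H
  atom 7: S, bond orders sum to 2 (valence 2) → 0 H
  atom 8: C, bond orders sum to 4 (valence 4) → 0 H
  atom 9: O, bond orders sum to 1 (valence 2) → 1 H
  atom 10: O, bond orders sum to 2 (valence 2) → 0 H
Totals → C:5, H:3, F:1, O:2, S:2.

C5H3FO2S2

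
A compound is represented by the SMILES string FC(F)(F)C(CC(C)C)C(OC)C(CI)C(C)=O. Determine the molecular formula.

Walk through each heavy atom and fill implicit hydrogens from standard valence (C 4, N 3, O 2, S 2, halogen 1):
  atom 1: F (halogen, monovalent) → 0 H
  atom 2: C, bond orders sum to 4 (valence 4) → 0 H
  atom 3: F (halogen, monovalent) → 0 H
  atom 4: F (halogen, monovalent) → 0 H
  atom 5: C, bond orders sum to 3 (valence 4) → 1 H
  atom 6: C, bond orders sum to 2 (valence 4) → 2 H
  atom 7: C, bond orders sum to 3 (valence 4) → 1 H
  atom 8: C, bond orders sum to 1 (valence 4) → 3 H
  atom 9: C, bond orders sum to 1 (valence 4) → 3 H
  atom 10: C, bond orders sum to 3 (valence 4) → 1 H
  atom 11: O, bond orders sum to 2 (valence 2) → 0 H
  atom 12: C, bond orders sum to 1 (valence 4) → 3 H
  atom 13: C, bond orders sum to 3 (valence 4) → 1 H
  atom 14: C, bond orders sum to 2 (valence 4) → 2 H
  atom 15: I (halogen, monovalent) → 0 H
  atom 16: C, bond orders sum to 4 (valence 4) → 0 H
  atom 17: C, bond orders sum to 1 (valence 4) → 3 H
  atom 18: O, bond orders sum to 2 (valence 2) → 0 H
Totals → C:12, H:20, F:3, I:1, O:2.
In Hill order: C12H20F3IO2.

C12H20F3IO2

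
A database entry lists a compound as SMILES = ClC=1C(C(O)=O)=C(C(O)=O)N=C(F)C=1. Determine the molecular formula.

C7H3ClFNO4

Walk through each heavy atom and fill implicit hydrogens from standard valence (C 4, N 3, O 2, S 2, halogen 1):
  atom 1: Cl (halogen, monovalent) → 0 H
  atom 2: C, bond orders sum to 4 (valence 4) → 0 H
  atom 3: C, bond orders sum to 4 (valence 4) → 0 H
  atom 4: C, bond orders sum to 4 (valence 4) → 0 H
  atom 5: O, bond orders sum to 1 (valence 2) → 1 H
  atom 6: O, bond orders sum to 2 (valence 2) → 0 H
  atom 7: C, bond orders sum to 4 (valence 4) → 0 H
  atom 8: C, bond orders sum to 4 (valence 4) → 0 H
  atom 9: O, bond orders sum to 1 (valence 2) → 1 H
  atom 10: O, bond orders sum to 2 (valence 2) → 0 H
  atom 11: N, bond orders sum to 3 (valence 3) → 0 H
  atom 12: C, bond orders sum to 4 (valence 4) → 0 H
  atom 13: F (halogen, monovalent) → 0 H
  atom 14: C, bond orders sum to 3 (valence 4) → 1 H
Totals → C:7, H:3, Cl:1, F:1, N:1, O:4.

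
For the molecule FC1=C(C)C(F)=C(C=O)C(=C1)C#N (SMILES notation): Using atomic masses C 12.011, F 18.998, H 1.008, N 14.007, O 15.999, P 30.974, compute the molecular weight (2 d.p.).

181.14 g/mol

First, the molecular formula is C9H5F2NO (counting implicit H from valence).
  C: 9 × 12.011 = 108.099
  F: 2 × 18.998 = 37.996
  H: 5 × 1.008 = 5.040
  N: 1 × 14.007 = 14.007
  O: 1 × 15.999 = 15.999
Sum: 9×12.011 + 2×18.998 + 5×1.008 + 1×14.007 + 1×15.999 = 181.141 → 181.14 g/mol.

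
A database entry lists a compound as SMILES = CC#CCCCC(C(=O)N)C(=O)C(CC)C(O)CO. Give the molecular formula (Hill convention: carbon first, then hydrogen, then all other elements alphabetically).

Walk through each heavy atom and fill implicit hydrogens from standard valence (C 4, N 3, O 2, S 2, halogen 1):
  atom 1: C, bond orders sum to 1 (valence 4) → 3 H
  atom 2: C, bond orders sum to 4 (valence 4) → 0 H
  atom 3: C, bond orders sum to 4 (valence 4) → 0 H
  atom 4: C, bond orders sum to 2 (valence 4) → 2 H
  atom 5: C, bond orders sum to 2 (valence 4) → 2 H
  atom 6: C, bond orders sum to 2 (valence 4) → 2 H
  atom 7: C, bond orders sum to 3 (valence 4) → 1 H
  atom 8: C, bond orders sum to 4 (valence 4) → 0 H
  atom 9: O, bond orders sum to 2 (valence 2) → 0 H
  atom 10: N, bond orders sum to 1 (valence 3) → 2 H
  atom 11: C, bond orders sum to 4 (valence 4) → 0 H
  atom 12: O, bond orders sum to 2 (valence 2) → 0 H
  atom 13: C, bond orders sum to 3 (valence 4) → 1 H
  atom 14: C, bond orders sum to 2 (valence 4) → 2 H
  atom 15: C, bond orders sum to 1 (valence 4) → 3 H
  atom 16: C, bond orders sum to 3 (valence 4) → 1 H
  atom 17: O, bond orders sum to 1 (valence 2) → 1 H
  atom 18: C, bond orders sum to 2 (valence 4) → 2 H
  atom 19: O, bond orders sum to 1 (valence 2) → 1 H
Totals → C:14, H:23, N:1, O:4.

C14H23NO4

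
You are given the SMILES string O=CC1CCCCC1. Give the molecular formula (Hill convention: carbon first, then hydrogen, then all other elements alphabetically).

Walk through each heavy atom and fill implicit hydrogens from standard valence (C 4, N 3, O 2, S 2, halogen 1):
  atom 1: O, bond orders sum to 2 (valence 2) → 0 H
  atom 2: C, bond orders sum to 3 (valence 4) → 1 H
  atom 3: C, bond orders sum to 3 (valence 4) → 1 H
  atom 4: C, bond orders sum to 2 (valence 4) → 2 H
  atom 5: C, bond orders sum to 2 (valence 4) → 2 H
  atom 6: C, bond orders sum to 2 (valence 4) → 2 H
  atom 7: C, bond orders sum to 2 (valence 4) → 2 H
  atom 8: C, bond orders sum to 2 (valence 4) → 2 H
Totals → C:7, H:12, O:1.
In Hill order: C7H12O.

C7H12O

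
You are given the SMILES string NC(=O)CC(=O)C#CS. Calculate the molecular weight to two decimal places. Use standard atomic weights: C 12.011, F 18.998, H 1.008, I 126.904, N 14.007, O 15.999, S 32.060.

143.16 g/mol

First, the molecular formula is C5H5NO2S (counting implicit H from valence).
  C: 5 × 12.011 = 60.055
  H: 5 × 1.008 = 5.040
  N: 1 × 14.007 = 14.007
  O: 2 × 15.999 = 31.998
  S: 1 × 32.060 = 32.060
Sum: 5×12.011 + 5×1.008 + 1×14.007 + 2×15.999 + 1×32.060 = 143.160 → 143.16 g/mol.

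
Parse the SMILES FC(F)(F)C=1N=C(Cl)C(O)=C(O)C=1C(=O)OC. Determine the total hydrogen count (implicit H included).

Walk through each heavy atom and fill implicit hydrogens from standard valence (C 4, N 3, O 2, S 2, halogen 1):
  atom 1: F (halogen, monovalent) → 0 H
  atom 2: C, bond orders sum to 4 (valence 4) → 0 H
  atom 3: F (halogen, monovalent) → 0 H
  atom 4: F (halogen, monovalent) → 0 H
  atom 5: C, bond orders sum to 4 (valence 4) → 0 H
  atom 6: N, bond orders sum to 3 (valence 3) → 0 H
  atom 7: C, bond orders sum to 4 (valence 4) → 0 H
  atom 8: Cl (halogen, monovalent) → 0 H
  atom 9: C, bond orders sum to 4 (valence 4) → 0 H
  atom 10: O, bond orders sum to 1 (valence 2) → 1 H
  atom 11: C, bond orders sum to 4 (valence 4) → 0 H
  atom 12: O, bond orders sum to 1 (valence 2) → 1 H
  atom 13: C, bond orders sum to 4 (valence 4) → 0 H
  atom 14: C, bond orders sum to 4 (valence 4) → 0 H
  atom 15: O, bond orders sum to 2 (valence 2) → 0 H
  atom 16: O, bond orders sum to 2 (valence 2) → 0 H
  atom 17: C, bond orders sum to 1 (valence 4) → 3 H
Total hydrogens: 5.

5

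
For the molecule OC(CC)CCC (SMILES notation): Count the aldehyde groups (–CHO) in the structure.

0

Scan the SMILES for the aldehyde motif — none present.
Groups that are present: 1 hydroxyl.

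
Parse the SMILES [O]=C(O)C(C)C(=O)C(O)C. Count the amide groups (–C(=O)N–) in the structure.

Scan the SMILES for the amide motif — none present.
Groups that are present: 1 carboxylic acid, 1 hydroxyl, 1 ketone.

0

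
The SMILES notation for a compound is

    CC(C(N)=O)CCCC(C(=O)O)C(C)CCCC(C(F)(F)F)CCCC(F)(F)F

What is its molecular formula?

Walk through each heavy atom and fill implicit hydrogens from standard valence (C 4, N 3, O 2, S 2, halogen 1):
  atom 1: C, bond orders sum to 1 (valence 4) → 3 H
  atom 2: C, bond orders sum to 3 (valence 4) → 1 H
  atom 3: C, bond orders sum to 4 (valence 4) → 0 H
  atom 4: N, bond orders sum to 1 (valence 3) → 2 H
  atom 5: O, bond orders sum to 2 (valence 2) → 0 H
  atom 6: C, bond orders sum to 2 (valence 4) → 2 H
  atom 7: C, bond orders sum to 2 (valence 4) → 2 H
  atom 8: C, bond orders sum to 2 (valence 4) → 2 H
  atom 9: C, bond orders sum to 3 (valence 4) → 1 H
  atom 10: C, bond orders sum to 4 (valence 4) → 0 H
  atom 11: O, bond orders sum to 2 (valence 2) → 0 H
  atom 12: O, bond orders sum to 1 (valence 2) → 1 H
  atom 13: C, bond orders sum to 3 (valence 4) → 1 H
  atom 14: C, bond orders sum to 1 (valence 4) → 3 H
  atom 15: C, bond orders sum to 2 (valence 4) → 2 H
  atom 16: C, bond orders sum to 2 (valence 4) → 2 H
  atom 17: C, bond orders sum to 2 (valence 4) → 2 H
  atom 18: C, bond orders sum to 3 (valence 4) → 1 H
  atom 19: C, bond orders sum to 4 (valence 4) → 0 H
  atom 20: F (halogen, monovalent) → 0 H
  atom 21: F (halogen, monovalent) → 0 H
  atom 22: F (halogen, monovalent) → 0 H
  atom 23: C, bond orders sum to 2 (valence 4) → 2 H
  atom 24: C, bond orders sum to 2 (valence 4) → 2 H
  atom 25: C, bond orders sum to 2 (valence 4) → 2 H
  atom 26: C, bond orders sum to 4 (valence 4) → 0 H
  atom 27: F (halogen, monovalent) → 0 H
  atom 28: F (halogen, monovalent) → 0 H
  atom 29: F (halogen, monovalent) → 0 H
Totals → C:19, H:31, F:6, N:1, O:3.
In Hill order: C19H31F6NO3.

C19H31F6NO3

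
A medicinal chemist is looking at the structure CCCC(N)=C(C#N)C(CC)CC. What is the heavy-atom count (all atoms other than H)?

Every atom symbol written in the SMILES (organic subset) is one heavy atom; implicit H are not written.
Heavy atoms by element → C:11, N:2.
Total: 13.

13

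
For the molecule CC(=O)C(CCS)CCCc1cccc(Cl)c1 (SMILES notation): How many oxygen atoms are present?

1

Scan the SMILES for O atoms (remember two-letter symbols like Cl and Br are single atoms).
Oxygen count: 1.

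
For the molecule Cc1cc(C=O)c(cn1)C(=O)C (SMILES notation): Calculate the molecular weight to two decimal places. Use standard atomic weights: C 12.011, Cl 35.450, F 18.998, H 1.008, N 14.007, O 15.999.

163.18 g/mol

First, the molecular formula is C9H9NO2 (counting implicit H from valence).
  C: 9 × 12.011 = 108.099
  H: 9 × 1.008 = 9.072
  N: 1 × 14.007 = 14.007
  O: 2 × 15.999 = 31.998
Sum: 9×12.011 + 9×1.008 + 1×14.007 + 2×15.999 = 163.176 → 163.18 g/mol.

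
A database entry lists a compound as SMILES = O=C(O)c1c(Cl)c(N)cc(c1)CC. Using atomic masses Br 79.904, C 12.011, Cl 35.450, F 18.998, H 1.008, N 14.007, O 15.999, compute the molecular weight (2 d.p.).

199.63 g/mol

First, the molecular formula is C9H10ClNO2 (counting implicit H from valence).
  C: 9 × 12.011 = 108.099
  Cl: 1 × 35.450 = 35.450
  H: 10 × 1.008 = 10.080
  N: 1 × 14.007 = 14.007
  O: 2 × 15.999 = 31.998
Sum: 9×12.011 + 1×35.450 + 10×1.008 + 1×14.007 + 2×15.999 = 199.634 → 199.63 g/mol.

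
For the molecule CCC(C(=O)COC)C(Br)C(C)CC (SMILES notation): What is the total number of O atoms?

2

Scan the SMILES for O atoms (remember two-letter symbols like Cl and Br are single atoms).
Oxygen count: 2.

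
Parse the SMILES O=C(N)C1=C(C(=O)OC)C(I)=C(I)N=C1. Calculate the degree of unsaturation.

6

Degree of unsaturation = (number of rings) + (number of π bonds).
Ring closures in the SMILES: 1.
π bonds: 5 double bonds (each 1 DoU) → 5 DoU from unsaturation.
Total DoU = 1 + 5 = 6.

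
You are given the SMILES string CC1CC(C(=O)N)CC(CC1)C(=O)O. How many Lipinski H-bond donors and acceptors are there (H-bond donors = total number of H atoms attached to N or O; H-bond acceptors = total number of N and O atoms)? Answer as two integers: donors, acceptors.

Donors: find every N or O and count the H atoms it carries.
  atom 6 (O): bond orders sum to 2 → 0 H
  atom 7 (N): bond orders sum to 1 → 2 H
  atom 13 (O): bond orders sum to 2 → 0 H
  atom 14 (O): bond orders sum to 1 → 1 H
Lipinski HBD = 3.
Acceptors: N atoms = 1, O atoms = 3 → HBA = 4.

3, 4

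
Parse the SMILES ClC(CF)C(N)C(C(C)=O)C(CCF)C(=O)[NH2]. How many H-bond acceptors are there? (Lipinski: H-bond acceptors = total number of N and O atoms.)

N atoms: 2; O atoms: 2.
Lipinski HBA = 2 + 2 = 4.

4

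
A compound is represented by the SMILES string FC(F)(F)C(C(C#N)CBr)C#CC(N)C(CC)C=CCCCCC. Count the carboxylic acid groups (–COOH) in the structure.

Scan the SMILES for the carboxylic acid motif — none present.
Groups that are present: 1 alkene, 1 alkyne, 1 nitrile, 1 primary amine.

0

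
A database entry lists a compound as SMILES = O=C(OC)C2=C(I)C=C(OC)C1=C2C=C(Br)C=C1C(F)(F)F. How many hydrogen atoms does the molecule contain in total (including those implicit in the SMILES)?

9

Walk through each heavy atom and fill implicit hydrogens from standard valence (C 4, N 3, O 2, S 2, halogen 1):
  atom 1: O, bond orders sum to 2 (valence 2) → 0 H
  atom 2: C, bond orders sum to 4 (valence 4) → 0 H
  atom 3: O, bond orders sum to 2 (valence 2) → 0 H
  atom 4: C, bond orders sum to 1 (valence 4) → 3 H
  atom 5: C, bond orders sum to 4 (valence 4) → 0 H
  atom 6: C, bond orders sum to 4 (valence 4) → 0 H
  atom 7: I (halogen, monovalent) → 0 H
  atom 8: C, bond orders sum to 3 (valence 4) → 1 H
  atom 9: C, bond orders sum to 4 (valence 4) → 0 H
  atom 10: O, bond orders sum to 2 (valence 2) → 0 H
  atom 11: C, bond orders sum to 1 (valence 4) → 3 H
  atom 12: C, bond orders sum to 4 (valence 4) → 0 H
  atom 13: C, bond orders sum to 4 (valence 4) → 0 H
  atom 14: C, bond orders sum to 3 (valence 4) → 1 H
  atom 15: C, bond orders sum to 4 (valence 4) → 0 H
  atom 16: Br (halogen, monovalent) → 0 H
  atom 17: C, bond orders sum to 3 (valence 4) → 1 H
  atom 18: C, bond orders sum to 4 (valence 4) → 0 H
  atom 19: C, bond orders sum to 4 (valence 4) → 0 H
  atom 20: F (halogen, monovalent) → 0 H
  atom 21: F (halogen, monovalent) → 0 H
  atom 22: F (halogen, monovalent) → 0 H
Total hydrogens: 9.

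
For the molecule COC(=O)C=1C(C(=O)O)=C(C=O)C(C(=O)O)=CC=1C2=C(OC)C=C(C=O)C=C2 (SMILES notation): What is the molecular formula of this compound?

C19H14O9

Walk through each heavy atom and fill implicit hydrogens from standard valence (C 4, N 3, O 2, S 2, halogen 1):
  atom 1: C, bond orders sum to 1 (valence 4) → 3 H
  atom 2: O, bond orders sum to 2 (valence 2) → 0 H
  atom 3: C, bond orders sum to 4 (valence 4) → 0 H
  atom 4: O, bond orders sum to 2 (valence 2) → 0 H
  atom 5: C, bond orders sum to 4 (valence 4) → 0 H
  atom 6: C, bond orders sum to 4 (valence 4) → 0 H
  atom 7: C, bond orders sum to 4 (valence 4) → 0 H
  atom 8: O, bond orders sum to 2 (valence 2) → 0 H
  atom 9: O, bond orders sum to 1 (valence 2) → 1 H
  atom 10: C, bond orders sum to 4 (valence 4) → 0 H
  atom 11: C, bond orders sum to 3 (valence 4) → 1 H
  atom 12: O, bond orders sum to 2 (valence 2) → 0 H
  atom 13: C, bond orders sum to 4 (valence 4) → 0 H
  atom 14: C, bond orders sum to 4 (valence 4) → 0 H
  atom 15: O, bond orders sum to 2 (valence 2) → 0 H
  atom 16: O, bond orders sum to 1 (valence 2) → 1 H
  atom 17: C, bond orders sum to 3 (valence 4) → 1 H
  atom 18: C, bond orders sum to 4 (valence 4) → 0 H
  atom 19: C, bond orders sum to 4 (valence 4) → 0 H
  atom 20: C, bond orders sum to 4 (valence 4) → 0 H
  atom 21: O, bond orders sum to 2 (valence 2) → 0 H
  atom 22: C, bond orders sum to 1 (valence 4) → 3 H
  atom 23: C, bond orders sum to 3 (valence 4) → 1 H
  atom 24: C, bond orders sum to 4 (valence 4) → 0 H
  atom 25: C, bond orders sum to 3 (valence 4) → 1 H
  atom 26: O, bond orders sum to 2 (valence 2) → 0 H
  atom 27: C, bond orders sum to 3 (valence 4) → 1 H
  atom 28: C, bond orders sum to 3 (valence 4) → 1 H
Totals → C:19, H:14, O:9.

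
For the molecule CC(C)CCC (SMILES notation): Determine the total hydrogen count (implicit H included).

14

Walk through each heavy atom and fill implicit hydrogens from standard valence (C 4, N 3, O 2, S 2, halogen 1):
  atom 1: C, bond orders sum to 1 (valence 4) → 3 H
  atom 2: C, bond orders sum to 3 (valence 4) → 1 H
  atom 3: C, bond orders sum to 1 (valence 4) → 3 H
  atom 4: C, bond orders sum to 2 (valence 4) → 2 H
  atom 5: C, bond orders sum to 2 (valence 4) → 2 H
  atom 6: C, bond orders sum to 1 (valence 4) → 3 H
Total hydrogens: 14.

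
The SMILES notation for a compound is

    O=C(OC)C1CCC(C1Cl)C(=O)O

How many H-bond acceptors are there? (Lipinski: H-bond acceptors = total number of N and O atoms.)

4

N atoms: 0; O atoms: 4.
Lipinski HBA = 0 + 4 = 4.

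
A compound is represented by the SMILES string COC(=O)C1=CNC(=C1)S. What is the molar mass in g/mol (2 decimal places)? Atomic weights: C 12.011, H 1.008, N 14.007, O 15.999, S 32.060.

157.19 g/mol

First, the molecular formula is C6H7NO2S (counting implicit H from valence).
  C: 6 × 12.011 = 72.066
  H: 7 × 1.008 = 7.056
  N: 1 × 14.007 = 14.007
  O: 2 × 15.999 = 31.998
  S: 1 × 32.060 = 32.060
Sum: 6×12.011 + 7×1.008 + 1×14.007 + 2×15.999 + 1×32.060 = 157.187 → 157.19 g/mol.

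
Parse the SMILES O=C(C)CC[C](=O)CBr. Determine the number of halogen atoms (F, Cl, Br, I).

1

Halogen atoms appear at heavy-atom position 9 (1×Br).
Other groups present: 2 ketone.
Halogen count: 1.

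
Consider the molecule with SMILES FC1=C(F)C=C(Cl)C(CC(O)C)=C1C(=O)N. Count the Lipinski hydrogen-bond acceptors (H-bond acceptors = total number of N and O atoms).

N atoms: 1; O atoms: 2.
Lipinski HBA = 1 + 2 = 3.

3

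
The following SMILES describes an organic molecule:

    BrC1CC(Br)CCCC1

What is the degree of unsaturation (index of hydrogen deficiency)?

1

Molecular formula: C7H12Br2.
DoU = (2C + 2 + N − H − X) / 2, where X is the halogen count and O/S are ignored.
    = (2·7 + 2 + 0 − 12 − 2) / 2 = 2 / 2 = 1.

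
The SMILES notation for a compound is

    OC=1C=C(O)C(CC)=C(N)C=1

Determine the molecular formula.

C8H11NO2

Walk through each heavy atom and fill implicit hydrogens from standard valence (C 4, N 3, O 2, S 2, halogen 1):
  atom 1: O, bond orders sum to 1 (valence 2) → 1 H
  atom 2: C, bond orders sum to 4 (valence 4) → 0 H
  atom 3: C, bond orders sum to 3 (valence 4) → 1 H
  atom 4: C, bond orders sum to 4 (valence 4) → 0 H
  atom 5: O, bond orders sum to 1 (valence 2) → 1 H
  atom 6: C, bond orders sum to 4 (valence 4) → 0 H
  atom 7: C, bond orders sum to 2 (valence 4) → 2 H
  atom 8: C, bond orders sum to 1 (valence 4) → 3 H
  atom 9: C, bond orders sum to 4 (valence 4) → 0 H
  atom 10: N, bond orders sum to 1 (valence 3) → 2 H
  atom 11: C, bond orders sum to 3 (valence 4) → 1 H
Totals → C:8, H:11, N:1, O:2.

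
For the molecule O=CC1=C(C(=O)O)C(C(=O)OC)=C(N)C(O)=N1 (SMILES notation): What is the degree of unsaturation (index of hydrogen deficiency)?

Degree of unsaturation = (number of rings) + (number of π bonds).
Ring closures in the SMILES: 1.
π bonds: 6 double bonds (each 1 DoU) → 6 DoU from unsaturation.
Total DoU = 1 + 6 = 7.

7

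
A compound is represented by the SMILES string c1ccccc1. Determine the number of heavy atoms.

6

Every atom symbol written in the SMILES (organic subset) is one heavy atom; implicit H are not written.
Heavy atoms by element → C:6.
Total: 6.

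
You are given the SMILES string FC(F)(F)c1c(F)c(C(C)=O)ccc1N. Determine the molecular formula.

Walk through each heavy atom and fill implicit hydrogens from standard valence (C 4, N 3, O 2, S 2, halogen 1); for lowercase aromatic atoms, an aromatic c carries 1 H when it has two neighbours and 0 H with three, and aromatic n carries 0 H:
  atom 1: F (halogen, monovalent) → 0 H
  atom 2: C, bond orders sum to 4 (valence 4) → 0 H
  atom 3: F (halogen, monovalent) → 0 H
  atom 4: F (halogen, monovalent) → 0 H
  atom 5: aromatic c, 3 neighbours → 0 H
  atom 6: aromatic c, 3 neighbours → 0 H
  atom 7: F (halogen, monovalent) → 0 H
  atom 8: aromatic c, 3 neighbours → 0 H
  atom 9: C, bond orders sum to 4 (valence 4) → 0 H
  atom 10: C, bond orders sum to 1 (valence 4) → 3 H
  atom 11: O, bond orders sum to 2 (valence 2) → 0 H
  atom 12: aromatic c, 2 neighbours → 1 H
  atom 13: aromatic c, 2 neighbours → 1 H
  atom 14: aromatic c, 3 neighbours → 0 H
  atom 15: N, bond orders sum to 1 (valence 3) → 2 H
Totals → C:9, H:7, F:4, N:1, O:1.
In Hill order: C9H7F4NO.

C9H7F4NO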